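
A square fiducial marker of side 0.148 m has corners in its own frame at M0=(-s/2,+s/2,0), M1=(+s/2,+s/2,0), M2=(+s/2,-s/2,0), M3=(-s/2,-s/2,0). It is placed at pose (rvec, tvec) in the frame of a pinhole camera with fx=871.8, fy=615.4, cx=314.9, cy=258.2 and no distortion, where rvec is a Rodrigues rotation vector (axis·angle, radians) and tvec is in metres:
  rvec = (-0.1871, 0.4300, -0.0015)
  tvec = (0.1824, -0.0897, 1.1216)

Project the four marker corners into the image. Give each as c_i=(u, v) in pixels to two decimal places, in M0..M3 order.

Intrinsics K: fx=871.8, fy=615.4, cx=314.9, cy=258.2
Marker side s = 0.148 m; corners in marker frame (Z=0):
  M0 = (-0.0740, +0.0740, 0)
  M1 = (+0.0740, +0.0740, 0)
  M2 = (+0.0740, -0.0740, 0)
  M3 = (-0.0740, -0.0740, 0)
rvec = (-0.1871, 0.4300, -0.0015), |rvec| = θ = 0.46894 rad = 26.869°
Rodrigues: sinθ=0.45194, 1−cosθ=0.10795; R = I + sinθ·[k]× + (1−cosθ)·[k]×²:
    [+0.90923 -0.03805 +0.41455]
    [-0.04094 +0.98281 +0.18000]
    [-0.41427 -0.18063 +0.89205]
t = (0.1824, -0.0897, 1.1216) m
M0: Pc = R·M0+t = (+0.11230, -0.01394, +1.13889); u = 871.8·(+0.11230)/1.13889 + 314.9 = 400.8647, v = 615.4·(-0.01394)/1.13889 + 258.2 = 250.6663
M1: Pc = R·M1+t = (+0.24687, -0.02000, +1.07758); u = 871.8·(+0.24687)/1.07758 + 314.9 = 514.6250, v = 615.4·(-0.02000)/1.07758 + 258.2 = 246.7773
M2: Pc = R·M2+t = (+0.25250, -0.16546, +1.10431); u = 871.8·(+0.25250)/1.10431 + 314.9 = 514.2356, v = 615.4·(-0.16546)/1.10431 + 258.2 = 165.9952
M3: Pc = R·M3+t = (+0.11793, -0.15940, +1.16562); u = 871.8·(+0.11793)/1.16562 + 314.9 = 403.1048, v = 615.4·(-0.15940)/1.16562 + 258.2 = 174.0442

c0=(400.86, 250.67) c1=(514.63, 246.78) c2=(514.24, 166.00) c3=(403.10, 174.04)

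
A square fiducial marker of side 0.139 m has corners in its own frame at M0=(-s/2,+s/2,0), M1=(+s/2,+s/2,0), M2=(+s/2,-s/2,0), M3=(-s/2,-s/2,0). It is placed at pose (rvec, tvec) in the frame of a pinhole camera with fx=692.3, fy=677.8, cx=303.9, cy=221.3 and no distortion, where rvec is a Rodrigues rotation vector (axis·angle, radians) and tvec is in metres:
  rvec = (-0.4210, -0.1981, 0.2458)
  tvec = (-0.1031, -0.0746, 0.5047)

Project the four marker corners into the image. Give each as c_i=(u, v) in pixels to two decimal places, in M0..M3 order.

Intrinsics K: fx=692.3, fy=677.8, cx=303.9, cy=221.3
Marker side s = 0.139 m; corners in marker frame (Z=0):
  M0 = (-0.0695, +0.0695, 0)
  M1 = (+0.0695, +0.0695, 0)
  M2 = (+0.0695, -0.0695, 0)
  M3 = (-0.0695, -0.0695, 0)
rvec = (-0.4210, -0.1981, 0.2458), |rvec| = θ = 0.52622 rad = 30.150°
Rodrigues: sinθ=0.50226, 1−cosθ=0.13529; R = I + sinθ·[k]× + (1−cosθ)·[k]×²:
    [+0.95131 -0.19387 -0.23964]
    [+0.27536 +0.88389 +0.37805]
    [+0.13853 -0.42563 +0.89423]
t = (-0.1031, -0.0746, 0.5047) m
M0: Pc = R·M0+t = (-0.18269, -0.03231, +0.46549); u = 692.3·(-0.18269)/0.46549 + 303.9 = 32.1957, v = 677.8·(-0.03231)/0.46549 + 221.3 = 174.2575
M1: Pc = R·M1+t = (-0.05046, +0.00597, +0.48475); u = 692.3·(-0.05046)/0.48475 + 303.9 = 231.8378, v = 677.8·(+0.00597)/0.48475 + 221.3 = 229.6443
M2: Pc = R·M2+t = (-0.02351, -0.11689, +0.54391); u = 692.3·(-0.02351)/0.54391 + 303.9 = 273.9754, v = 677.8·(-0.11689)/0.54391 + 221.3 = 75.6323
M3: Pc = R·M3+t = (-0.15574, -0.15517, +0.52465); u = 692.3·(-0.15574)/0.52465 + 303.9 = 98.3922, v = 677.8·(-0.15517)/0.52465 + 221.3 = 20.8389

c0=(32.20, 174.26) c1=(231.84, 229.64) c2=(273.98, 75.63) c3=(98.39, 20.84)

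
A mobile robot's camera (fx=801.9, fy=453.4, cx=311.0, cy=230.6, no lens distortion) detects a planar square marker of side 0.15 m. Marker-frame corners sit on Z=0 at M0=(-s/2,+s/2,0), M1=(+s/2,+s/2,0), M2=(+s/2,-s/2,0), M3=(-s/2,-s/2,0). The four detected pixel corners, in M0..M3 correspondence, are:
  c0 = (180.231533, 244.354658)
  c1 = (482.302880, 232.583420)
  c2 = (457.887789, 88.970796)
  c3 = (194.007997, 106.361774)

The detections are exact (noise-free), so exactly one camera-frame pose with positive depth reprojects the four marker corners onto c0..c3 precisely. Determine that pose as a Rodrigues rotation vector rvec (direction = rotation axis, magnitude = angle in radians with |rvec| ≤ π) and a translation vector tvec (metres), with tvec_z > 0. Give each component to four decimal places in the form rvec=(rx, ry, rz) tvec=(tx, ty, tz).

Intrinsics K: fx=801.9, fy=453.4, cx=311.0, cy=230.6
Marker side s = 0.15 m; corners in marker frame (Z=0):
  M0 = (-0.0750, +0.0750, 0)
  M1 = (+0.0750, +0.0750, 0)
  M2 = (+0.0750, -0.0750, 0)
  M3 = (-0.0750, -0.0750, 0)
Detected image corners:
  c0 = (180.231533, 244.354658) px
  c1 = (482.302880, 232.583420) px
  c2 = (457.887789, 88.970796) px
  c3 = (194.007997, 106.361774) px
Planar DLT: solve 8×8 A·h = b for H (H[2,2]=1):
  H  [+1760.15197 -261.41478 +324.62453]
  H  [-158.72428 +788.09335 +163.54848]
  H  [-0.35856 -0.89302 +1.00000]
B = K⁻¹H; ‖b₁‖=2.367365, ‖b₂‖=2.367365; λ = 2/(‖b₁‖+‖b₂‖) = 0.422410, sign → tz>0 ⇒ λ=+0.422410
r₁ = λ·B[:,0] = (+0.98592,-0.07084,-0.15146); r₂ = λ·B[:,1] = (+0.00859,+0.92608,-0.37722)
r₃ = r₁×r₂ = (+0.16699,+0.37061,+0.91365); SVD([r₁ r₂ r₃]) → R = UVᵀ:
  R  [+0.98592 +0.00859 +0.16699]
  R  [-0.07084 +0.92608 +0.37061]
  R  [-0.15146 -0.37722 +0.91365]
t = (+0.00718, -0.06247, +0.42241) m
tr R = 2.825659; θ = arccos((tr R − 1)/2) = 0.420636 rad = 24.101°
axis k = ((R−Rᵀ)₃₂, (R−Rᵀ)₁₃, (R−Rᵀ)₂₁) / (2 sinθ) = (-0.915694, +0.389928, -0.097268)
rvec = θ·k = (-0.385174, +0.164017, -0.040914)

rvec=(-0.3852, 0.1640, -0.0409) tvec=(0.0072, -0.0625, 0.4224)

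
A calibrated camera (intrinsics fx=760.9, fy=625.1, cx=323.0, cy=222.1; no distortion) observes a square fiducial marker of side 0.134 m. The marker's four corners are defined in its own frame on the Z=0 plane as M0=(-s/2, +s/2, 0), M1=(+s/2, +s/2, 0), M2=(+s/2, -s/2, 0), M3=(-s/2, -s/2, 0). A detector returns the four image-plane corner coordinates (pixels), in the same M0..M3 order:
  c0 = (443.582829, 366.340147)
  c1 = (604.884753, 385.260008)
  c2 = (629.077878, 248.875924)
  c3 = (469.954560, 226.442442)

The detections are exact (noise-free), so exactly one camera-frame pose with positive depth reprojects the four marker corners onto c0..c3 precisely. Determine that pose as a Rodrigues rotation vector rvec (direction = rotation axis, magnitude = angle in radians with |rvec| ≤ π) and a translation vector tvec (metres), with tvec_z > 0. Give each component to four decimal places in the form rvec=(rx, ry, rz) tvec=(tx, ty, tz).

rvec=(-0.0321, -0.1240, 0.1640) tvec=(0.1700, 0.0813, 0.6015)

Intrinsics K: fx=760.9, fy=625.1, cx=323.0, cy=222.1
Marker side s = 0.134 m; corners in marker frame (Z=0):
  M0 = (-0.0670, +0.0670, 0)
  M1 = (+0.0670, +0.0670, 0)
  M2 = (+0.0670, -0.0670, 0)
  M3 = (-0.0670, -0.0670, 0)
Detected image corners:
  c0 = (443.582829, 366.340147) px
  c1 = (604.884753, 385.260008) px
  c2 = (629.077878, 248.875924) px
  c3 = (469.954560, 226.442442) px
Planar DLT: solve 8×8 A·h = b for H (H[2,2]=1):
  H  [+1303.09987 -226.07996 +538.00907]
  H  [+215.79444 +1009.29351 +306.54499]
  H  [+0.20027 -0.06988 +1.00000]
B = K⁻¹H; ‖b₁‖=1.662581, ‖b₂‖=1.662581; λ = 2/(‖b₁‖+‖b₂‖) = 0.601475, sign → tz>0 ⇒ λ=+0.601475
r₁ = λ·B[:,0] = (+0.97894,+0.16484,+0.12046); r₂ = λ·B[:,1] = (-0.16087,+0.98608,-0.04203)
r₃ = r₁×r₂ = (-0.12571,+0.02176,+0.99183); SVD([r₁ r₂ r₃]) → R = UVᵀ:
  R  [+0.97894 -0.16087 -0.12571]
  R  [+0.16484 +0.98608 +0.02176]
  R  [+0.12046 -0.04203 +0.99183]
t = (+0.16996, +0.08125, +0.60147) m
tr R = 2.956846; θ = arccos((tr R − 1)/2) = 0.208112 rad = 11.924°
axis k = ((R−Rᵀ)₃₂, (R−Rᵀ)₁₃, (R−Rᵀ)₂₁) / (2 sinθ) = (-0.154377, -0.595725, +0.788213)
rvec = θ·k = (-0.032128, -0.123977, +0.164036)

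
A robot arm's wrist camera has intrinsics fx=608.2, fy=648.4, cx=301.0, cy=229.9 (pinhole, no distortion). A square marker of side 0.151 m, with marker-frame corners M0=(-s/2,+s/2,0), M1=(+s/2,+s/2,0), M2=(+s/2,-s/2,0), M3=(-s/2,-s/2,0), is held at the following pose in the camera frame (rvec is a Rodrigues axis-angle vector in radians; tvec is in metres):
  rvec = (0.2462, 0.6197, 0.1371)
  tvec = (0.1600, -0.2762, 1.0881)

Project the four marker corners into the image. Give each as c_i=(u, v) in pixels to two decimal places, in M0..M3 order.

Intrinsics K: fx=608.2, fy=648.4, cx=301.0, cy=229.9
Marker side s = 0.151 m; corners in marker frame (Z=0):
  M0 = (-0.0755, +0.0755, 0)
  M1 = (+0.0755, +0.0755, 0)
  M2 = (+0.0755, -0.0755, 0)
  M3 = (-0.0755, -0.0755, 0)
rvec = (0.2462, 0.6197, 0.1371), |rvec| = θ = 0.68076 rad = 39.005°
Rodrigues: sinθ=0.62939, 1−cosθ=0.22291; R = I + sinθ·[k]× + (1−cosθ)·[k]×²:
    [+0.80625 -0.05337 +0.58917]
    [+0.20014 +0.96180 -0.18675]
    [-0.55670 +0.26848 +0.78613]
t = (0.1600, -0.2762, 1.0881) m
M0: Pc = R·M0+t = (+0.09510, -0.21869, +1.15040); u = 608.2·(+0.09510)/1.15040 + 301.0 = 351.2774, v = 648.4·(-0.21869)/1.15040 + 229.9 = 106.6375
M1: Pc = R·M1+t = (+0.21684, -0.18847, +1.06634); u = 608.2·(+0.21684)/1.06634 + 301.0 = 424.6786, v = 648.4·(-0.18847)/1.06634 + 229.9 = 115.2966
M2: Pc = R·M2+t = (+0.22490, -0.33371, +1.02580); u = 608.2·(+0.22490)/1.02580 + 301.0 = 434.3447, v = 648.4·(-0.33371)/1.02580 + 229.9 = 18.9669
M3: Pc = R·M3+t = (+0.10316, -0.36393, +1.10986); u = 608.2·(+0.10316)/1.10986 + 301.0 = 357.5301, v = 648.4·(-0.36393)/1.10986 + 229.9 = 17.2876

c0=(351.28, 106.64) c1=(424.68, 115.30) c2=(434.34, 18.97) c3=(357.53, 17.29)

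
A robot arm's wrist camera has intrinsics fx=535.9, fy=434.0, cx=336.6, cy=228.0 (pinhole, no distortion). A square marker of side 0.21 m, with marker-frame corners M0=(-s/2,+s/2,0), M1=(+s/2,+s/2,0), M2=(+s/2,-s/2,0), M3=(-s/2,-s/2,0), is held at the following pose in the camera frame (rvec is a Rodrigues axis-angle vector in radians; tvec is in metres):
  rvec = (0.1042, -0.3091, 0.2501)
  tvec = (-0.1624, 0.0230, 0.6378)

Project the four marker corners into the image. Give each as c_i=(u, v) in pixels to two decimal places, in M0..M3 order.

Intrinsics K: fx=535.9, fy=434.0, cx=336.6, cy=228.0
Marker side s = 0.21 m; corners in marker frame (Z=0):
  M0 = (-0.1050, +0.1050, 0)
  M1 = (+0.1050, +0.1050, 0)
  M2 = (+0.1050, -0.1050, 0)
  M3 = (-0.1050, -0.1050, 0)
rvec = (0.1042, -0.3091, 0.2501), |rvec| = θ = 0.41104 rad = 23.551°
Rodrigues: sinθ=0.39956, 1−cosθ=0.08329; R = I + sinθ·[k]× + (1−cosθ)·[k]×²:
    [+0.92206 -0.25900 -0.28762]
    [+0.22724 +0.96381 -0.13940]
    [+0.31332 +0.06318 +0.94754]
t = (-0.1624, 0.0230, 0.6378) m
M0: Pc = R·M0+t = (-0.28641, +0.10034, +0.61154); u = 535.9·(-0.28641)/0.61154 + 336.6 = 85.6128, v = 434.0·(+0.10034)/0.61154 + 228.0 = 299.2102
M1: Pc = R·M1+t = (-0.09278, +0.14806, +0.67733); u = 535.9·(-0.09278)/0.67733 + 336.6 = 263.1946, v = 434.0·(+0.14806)/0.67733 + 228.0 = 322.8694
M2: Pc = R·M2+t = (-0.03839, -0.05434, +0.66406); u = 535.9·(-0.03839)/0.66406 + 336.6 = 305.6200, v = 434.0·(-0.05434)/0.66406 + 228.0 = 192.4860
M3: Pc = R·M3+t = (-0.23202, -0.10206, +0.59827); u = 535.9·(-0.23202)/0.59827 + 336.6 = 128.7659, v = 434.0·(-0.10206)/0.59827 + 228.0 = 153.9628

c0=(85.61, 299.21) c1=(263.19, 322.87) c2=(305.62, 192.49) c3=(128.77, 153.96)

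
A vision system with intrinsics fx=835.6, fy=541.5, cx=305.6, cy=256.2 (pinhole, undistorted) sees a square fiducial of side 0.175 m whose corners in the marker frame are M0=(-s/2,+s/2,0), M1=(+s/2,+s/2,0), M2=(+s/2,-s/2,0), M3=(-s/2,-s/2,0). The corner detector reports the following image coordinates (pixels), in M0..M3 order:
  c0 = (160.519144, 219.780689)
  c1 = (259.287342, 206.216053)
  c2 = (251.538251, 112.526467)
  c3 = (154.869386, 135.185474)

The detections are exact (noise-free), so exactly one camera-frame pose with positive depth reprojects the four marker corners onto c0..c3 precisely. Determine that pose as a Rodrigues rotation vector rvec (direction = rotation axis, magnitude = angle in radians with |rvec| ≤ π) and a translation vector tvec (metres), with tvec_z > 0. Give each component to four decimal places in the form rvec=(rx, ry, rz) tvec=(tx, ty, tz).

Intrinsics K: fx=835.6, fy=541.5, cx=305.6, cy=256.2
Marker side s = 0.175 m; corners in marker frame (Z=0):
  M0 = (-0.0875, +0.0875, 0)
  M1 = (+0.0875, +0.0875, 0)
  M2 = (+0.0875, -0.0875, 0)
  M3 = (-0.0875, -0.0875, 0)
Detected image corners:
  c0 = (160.519144, 219.780689) px
  c1 = (259.287342, 206.216053) px
  c2 = (251.538251, 112.526467) px
  c3 = (154.869386, 135.185474) px
Planar DLT: solve 8×8 A·h = b for H (H[2,2]=1):
  H  [+434.50617 +21.10114 +203.96634]
  H  [-204.66507 +494.26866 +168.58380]
  H  [-0.59957 -0.08166 +1.00000]
B = K⁻¹H; ‖b₁‖=0.956499, ‖b₂‖=0.956499; λ = 2/(‖b₁‖+‖b₂‖) = 1.045480, sign → tz>0 ⇒ λ=+1.045480
r₁ = λ·B[:,0] = (+0.77289,-0.09857,-0.62683); r₂ = λ·B[:,1] = (+0.05762,+0.99468,-0.08537)
r₃ = r₁×r₂ = (+0.63192,+0.02986,+0.77446); SVD([r₁ r₂ r₃]) → R = UVᵀ:
  R  [+0.77289 +0.05762 +0.63192]
  R  [-0.09857 +0.99468 +0.02986]
  R  [-0.62683 -0.08537 +0.77446]
t = (-0.12716, -0.16916, +1.04548) m
tr R = 2.542034; θ = arccos((tr R − 1)/2) = 0.690360 rad = 39.555°
axis k = ((R−Rᵀ)₃₂, (R−Rᵀ)₁₃, (R−Rᵀ)₂₁) / (2 sinθ) = (-0.090476, +0.988318, -0.122640)
rvec = θ·k = (-0.062461, +0.682295, -0.084666)

rvec=(-0.0625, 0.6823, -0.0847) tvec=(-0.1272, -0.1692, 1.0455)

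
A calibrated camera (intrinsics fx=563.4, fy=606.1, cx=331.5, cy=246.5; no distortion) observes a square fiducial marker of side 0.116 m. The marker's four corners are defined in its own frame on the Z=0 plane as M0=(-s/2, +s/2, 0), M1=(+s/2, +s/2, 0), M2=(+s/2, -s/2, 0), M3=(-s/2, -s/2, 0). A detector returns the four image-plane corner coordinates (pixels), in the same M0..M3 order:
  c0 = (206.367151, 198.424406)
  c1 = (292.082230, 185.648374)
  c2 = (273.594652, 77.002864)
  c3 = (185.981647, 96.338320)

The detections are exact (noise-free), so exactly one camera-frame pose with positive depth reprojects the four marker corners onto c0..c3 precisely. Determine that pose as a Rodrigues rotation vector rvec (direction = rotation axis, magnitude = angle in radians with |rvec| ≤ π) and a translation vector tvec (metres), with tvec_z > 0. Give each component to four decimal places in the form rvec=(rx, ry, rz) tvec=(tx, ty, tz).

Intrinsics K: fx=563.4, fy=606.1, cx=331.5, cy=246.5
Marker side s = 0.116 m; corners in marker frame (Z=0):
  M0 = (-0.0580, +0.0580, 0)
  M1 = (+0.0580, +0.0580, 0)
  M2 = (+0.0580, -0.0580, 0)
  M3 = (-0.0580, -0.0580, 0)
Detected image corners:
  c0 = (206.367151, 198.424406) px
  c1 = (292.082230, 185.648374) px
  c2 = (273.594652, 77.002864) px
  c3 = (185.981647, 96.338320) px
Planar DLT: solve 8×8 A·h = b for H (H[2,2]=1):
  H  [+629.33591 +239.38672 +238.44061]
  H  [-206.36047 +949.17838 +140.49560]
  H  [-0.49112 +0.29894 +1.00000]
B = K⁻¹H; ‖b₁‖=1.495943, ‖b₂‖=1.495943; λ = 2/(‖b₁‖+‖b₂‖) = 0.668474, sign → tz>0 ⇒ λ=+0.668474
r₁ = λ·B[:,0] = (+0.93988,-0.09408,-0.32830); r₂ = λ·B[:,1] = (+0.16645,+0.96559,+0.19983)
r₃ = r₁×r₂ = (+0.29820,-0.24246,+0.92319); SVD([r₁ r₂ r₃]) → R = UVᵀ:
  R  [+0.93988 +0.16645 +0.29820]
  R  [-0.09408 +0.96559 -0.24246]
  R  [-0.32830 +0.19983 +0.92319]
t = (-0.11042, -0.11691, +0.66847) m
tr R = 2.828658; θ = arccos((tr R − 1)/2) = 0.416948 rad = 23.889°
axis k = ((R−Rᵀ)₃₂, (R−Rᵀ)₁₃, (R−Rᵀ)₂₁) / (2 sinθ) = (+0.546082, +0.773515, -0.321666)
rvec = θ·k = (+0.227688, +0.322515, -0.134118)

rvec=(0.2277, 0.3225, -0.1341) tvec=(-0.1104, -0.1169, 0.6685)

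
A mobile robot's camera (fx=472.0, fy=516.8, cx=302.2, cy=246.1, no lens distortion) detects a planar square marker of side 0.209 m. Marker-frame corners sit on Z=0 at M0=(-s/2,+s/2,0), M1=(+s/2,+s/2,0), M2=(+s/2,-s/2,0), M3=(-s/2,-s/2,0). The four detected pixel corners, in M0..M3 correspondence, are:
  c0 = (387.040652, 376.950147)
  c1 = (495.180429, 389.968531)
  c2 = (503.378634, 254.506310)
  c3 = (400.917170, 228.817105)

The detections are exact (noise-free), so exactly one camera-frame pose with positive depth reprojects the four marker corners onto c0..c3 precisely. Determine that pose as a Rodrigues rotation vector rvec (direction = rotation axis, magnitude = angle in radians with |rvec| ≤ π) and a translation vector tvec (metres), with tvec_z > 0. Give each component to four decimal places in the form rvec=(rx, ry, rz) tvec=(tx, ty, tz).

rvec=(-0.1347, -0.3697, 0.1627) tvec=(0.2375, 0.0964, 0.7623)

Intrinsics K: fx=472.0, fy=516.8, cx=302.2, cy=246.1
Marker side s = 0.209 m; corners in marker frame (Z=0):
  M0 = (-0.1045, +0.1045, 0)
  M1 = (+0.1045, +0.1045, 0)
  M2 = (+0.1045, -0.1045, 0)
  M3 = (-0.1045, -0.1045, 0)
Detected image corners:
  c0 = (387.040652, 376.950147) px
  c1 = (495.180429, 389.968531) px
  c2 = (503.378634, 254.506310) px
  c3 = (400.917170, 228.817105) px
Planar DLT: solve 8×8 A·h = b for H (H[2,2]=1):
  H  [+707.30303 -146.04019 +449.26066]
  H  [+235.87073 +611.31486 +311.46460]
  H  [+0.45624 -0.21019 +1.00000]
B = K⁻¹H; ‖b₁‖=1.311784, ‖b₂‖=1.311784; λ = 2/(‖b₁‖+‖b₂‖) = 0.762320, sign → tz>0 ⇒ λ=+0.762320
r₁ = λ·B[:,0] = (+0.91967,+0.18230,+0.34780); r₂ = λ·B[:,1] = (-0.13328,+0.97804,-0.16023)
r₃ = r₁×r₂ = (-0.36938,+0.10101,+0.92377); SVD([r₁ r₂ r₃]) → R = UVᵀ:
  R  [+0.91967 -0.13328 -0.36938]
  R  [+0.18230 +0.97804 +0.10101]
  R  [+0.34780 -0.16023 +0.92377]
t = (+0.23752, +0.09642, +0.76232) m
tr R = 2.821488; θ = arccos((tr R − 1)/2) = 0.425715 rad = 24.392°
axis k = ((R−Rᵀ)₃₂, (R−Rᵀ)₁₃, (R−Rᵀ)₂₁) / (2 sinθ) = (-0.316294, -0.868313, +0.382087)
rvec = θ·k = (-0.134651, -0.369654, +0.162660)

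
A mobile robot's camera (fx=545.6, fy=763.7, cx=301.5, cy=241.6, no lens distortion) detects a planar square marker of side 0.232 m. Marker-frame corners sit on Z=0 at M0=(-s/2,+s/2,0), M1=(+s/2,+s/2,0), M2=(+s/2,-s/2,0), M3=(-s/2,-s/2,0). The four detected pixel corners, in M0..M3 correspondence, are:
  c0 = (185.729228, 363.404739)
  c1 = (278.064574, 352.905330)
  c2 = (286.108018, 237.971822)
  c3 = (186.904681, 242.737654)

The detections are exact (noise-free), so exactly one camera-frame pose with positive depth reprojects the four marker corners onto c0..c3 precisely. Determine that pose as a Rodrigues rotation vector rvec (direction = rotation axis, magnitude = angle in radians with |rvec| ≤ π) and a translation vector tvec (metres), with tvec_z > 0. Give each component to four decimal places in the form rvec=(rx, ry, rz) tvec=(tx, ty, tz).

Intrinsics K: fx=545.6, fy=763.7, cx=301.5, cy=241.6
Marker side s = 0.232 m; corners in marker frame (Z=0):
  M0 = (-0.1160, +0.1160, 0)
  M1 = (+0.1160, +0.1160, 0)
  M2 = (+0.1160, -0.1160, 0)
  M3 = (-0.1160, -0.1160, 0)
Detected image corners:
  c0 = (185.729228, 363.404739) px
  c1 = (278.064574, 352.905330) px
  c2 = (286.108018, 237.971822) px
  c3 = (186.904681, 242.737654) px
Planar DLT: solve 8×8 A·h = b for H (H[2,2]=1):
  H  [+466.24201 +54.72900 +235.39658]
  H  [+35.63211 +603.25314 +301.34062]
  H  [+0.23054 +0.32021 +1.00000]
B = K⁻¹H; ‖b₁‖=0.763275, ‖b₂‖=0.763275; λ = 2/(‖b₁‖+‖b₂‖) = 1.310143, sign → tz>0 ⇒ λ=+1.310143
r₁ = λ·B[:,0] = (+0.95267,-0.03442,+0.30204); r₂ = λ·B[:,1] = (-0.10041,+0.90218,+0.41952)
r₃ = r₁×r₂ = (-0.28694,-0.42999,+0.85602); SVD([r₁ r₂ r₃]) → R = UVᵀ:
  R  [+0.95267 -0.10041 -0.28694]
  R  [-0.03442 +0.90218 -0.42999]
  R  [+0.30204 +0.41952 +0.85602]
t = (-0.15873, +0.10249, +1.31014) m
tr R = 2.710874; θ = arccos((tr R − 1)/2) = 0.544403 rad = 31.192°
axis k = ((R−Rᵀ)₃₂, (R−Rᵀ)₁₃, (R−Rᵀ)₂₁) / (2 sinθ) = (+0.820136, -0.568612, +0.063701)
rvec = θ·k = (+0.446484, -0.309554, +0.034679)

rvec=(0.4465, -0.3096, 0.0347) tvec=(-0.1587, 0.1025, 1.3101)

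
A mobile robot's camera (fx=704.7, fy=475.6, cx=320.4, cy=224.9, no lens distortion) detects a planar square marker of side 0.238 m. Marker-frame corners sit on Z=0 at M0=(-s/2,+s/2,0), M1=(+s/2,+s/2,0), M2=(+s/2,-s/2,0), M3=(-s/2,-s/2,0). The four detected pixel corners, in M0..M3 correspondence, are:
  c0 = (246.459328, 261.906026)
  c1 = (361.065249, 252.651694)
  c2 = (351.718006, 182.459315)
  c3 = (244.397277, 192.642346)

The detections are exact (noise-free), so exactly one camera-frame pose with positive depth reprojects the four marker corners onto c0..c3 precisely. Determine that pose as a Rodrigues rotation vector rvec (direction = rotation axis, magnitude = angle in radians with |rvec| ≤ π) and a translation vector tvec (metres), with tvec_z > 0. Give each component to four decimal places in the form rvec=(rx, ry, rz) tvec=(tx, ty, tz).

Intrinsics K: fx=704.7, fy=475.6, cx=320.4, cy=224.9
Marker side s = 0.238 m; corners in marker frame (Z=0):
  M0 = (-0.1190, +0.1190, 0)
  M1 = (+0.1190, +0.1190, 0)
  M2 = (+0.1190, -0.1190, 0)
  M3 = (-0.1190, -0.1190, 0)
Detected image corners:
  c0 = (246.459328, 261.906026) px
  c1 = (361.065249, 252.651694) px
  c2 = (351.718006, 182.459315) px
  c3 = (244.397277, 192.642346) px
Planar DLT: solve 8×8 A·h = b for H (H[2,2]=1):
  H  [+437.53184 -57.75973 +300.19907]
  H  [-61.74665 +232.67022 +221.34456]
  H  [-0.09374 -0.27104 +1.00000]
B = K⁻¹H; ‖b₁‖=0.675518, ‖b₂‖=0.675518; λ = 2/(‖b₁‖+‖b₂‖) = 1.480345, sign → tz>0 ⇒ λ=+1.480345
r₁ = λ·B[:,0] = (+0.98220,-0.12657,-0.13877); r₂ = λ·B[:,1] = (+0.06109,+0.91394,-0.40123)
r₃ = r₁×r₂ = (+0.17761,+0.38561,+0.90541); SVD([r₁ r₂ r₃]) → R = UVᵀ:
  R  [+0.98220 +0.06109 +0.17761]
  R  [-0.12657 +0.91394 +0.38561]
  R  [-0.13877 -0.40123 +0.90541]
t = (-0.04244, -0.01107, +1.48035) m
tr R = 2.801546; θ = arccos((tr R − 1)/2) = 0.449250 rad = 25.740°
axis k = ((R−Rᵀ)₃₂, (R−Rᵀ)₁₃, (R−Rᵀ)₂₁) / (2 sinθ) = (-0.905896, +0.364243, -0.216056)
rvec = θ·k = (-0.406973, +0.163636, -0.097063)

rvec=(-0.4070, 0.1636, -0.0971) tvec=(-0.0424, -0.0111, 1.4803)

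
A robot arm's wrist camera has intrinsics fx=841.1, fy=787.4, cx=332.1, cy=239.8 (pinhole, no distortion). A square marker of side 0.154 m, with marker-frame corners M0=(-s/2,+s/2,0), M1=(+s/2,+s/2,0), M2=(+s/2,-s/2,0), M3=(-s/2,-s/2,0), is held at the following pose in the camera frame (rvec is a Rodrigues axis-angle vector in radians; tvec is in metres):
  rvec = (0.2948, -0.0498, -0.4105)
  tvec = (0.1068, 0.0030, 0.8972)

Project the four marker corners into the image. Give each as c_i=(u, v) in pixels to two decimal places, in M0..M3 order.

c0=(392.36, 326.35) c1=(521.66, 273.70) c2=(474.22, 154.02) c3=(338.37, 209.62)

Intrinsics K: fx=841.1, fy=787.4, cx=332.1, cy=239.8
Marker side s = 0.154 m; corners in marker frame (Z=0):
  M0 = (-0.0770, +0.0770, 0)
  M1 = (+0.0770, +0.0770, 0)
  M2 = (+0.0770, -0.0770, 0)
  M3 = (-0.0770, -0.0770, 0)
rvec = (0.2948, -0.0498, -0.4105), |rvec| = θ = 0.50784 rad = 29.097°
Rodrigues: sinθ=0.48629, 1−cosθ=0.12620; R = I + sinθ·[k]× + (1−cosθ)·[k]×²:
    [+0.91633 +0.38590 -0.10691]
    [-0.40027 +0.87501 -0.27229]
    [-0.01153 +0.29229 +0.95626]
t = (0.1068, 0.0030, 0.8972) m
M0: Pc = R·M0+t = (+0.06596, +0.10120, +0.92059); u = 841.1·(+0.06596)/0.92059 + 332.1 = 392.3615, v = 787.4·(+0.10120)/0.92059 + 239.8 = 326.3550
M1: Pc = R·M1+t = (+0.20707, +0.03956, +0.91882); u = 841.1·(+0.20707)/0.91882 + 332.1 = 521.6560, v = 787.4·(+0.03956)/0.91882 + 239.8 = 273.6979
M2: Pc = R·M2+t = (+0.14764, -0.09520, +0.87381); u = 841.1·(+0.14764)/0.87381 + 332.1 = 474.2169, v = 787.4·(-0.09520)/0.87381 + 239.8 = 154.0170
M3: Pc = R·M3+t = (+0.00653, -0.03356, +0.87558); u = 841.1·(+0.00653)/0.87558 + 332.1 = 338.3716, v = 787.4·(-0.03356)/0.87558 + 239.8 = 209.6239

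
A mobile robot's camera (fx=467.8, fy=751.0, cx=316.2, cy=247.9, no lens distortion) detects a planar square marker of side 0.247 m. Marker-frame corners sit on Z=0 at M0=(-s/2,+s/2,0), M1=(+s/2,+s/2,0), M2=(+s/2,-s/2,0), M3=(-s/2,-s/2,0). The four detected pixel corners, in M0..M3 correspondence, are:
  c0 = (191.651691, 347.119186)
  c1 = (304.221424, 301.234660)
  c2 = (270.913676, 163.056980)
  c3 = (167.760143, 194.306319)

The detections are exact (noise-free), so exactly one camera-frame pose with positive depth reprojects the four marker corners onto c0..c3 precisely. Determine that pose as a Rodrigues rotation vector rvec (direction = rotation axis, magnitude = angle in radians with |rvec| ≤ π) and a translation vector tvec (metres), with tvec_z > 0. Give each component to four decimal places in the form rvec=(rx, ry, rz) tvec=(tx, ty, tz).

rvec=(-0.5273, -0.2498, -0.2999) tvec=(-0.1832, -0.0015, 1.0533)

Intrinsics K: fx=467.8, fy=751.0, cx=316.2, cy=247.9
Marker side s = 0.247 m; corners in marker frame (Z=0):
  M0 = (-0.1235, +0.1235, 0)
  M1 = (+0.1235, +0.1235, 0)
  M2 = (+0.1235, -0.1235, 0)
  M3 = (-0.1235, -0.1235, 0)
Detected image corners:
  c0 = (191.651691, 347.119186) px
  c1 = (304.221424, 301.234660) px
  c2 = (270.913676, 163.056980) px
  c3 = (167.760143, 194.306319) px
Planar DLT: solve 8×8 A·h = b for H (H[2,2]=1):
  H  [+504.11913 +15.75302 +234.82665]
  H  [-80.90425 +479.58245 +246.85829]
  H  [+0.29296 -0.43112 +1.00000]
B = K⁻¹H; ‖b₁‖=0.949391, ‖b₂‖=0.949391; λ = 2/(‖b₁‖+‖b₂‖) = 1.053307, sign → tz>0 ⇒ λ=+1.053307
r₁ = λ·B[:,0] = (+0.92650,-0.21533,+0.30858); r₂ = λ·B[:,1] = (+0.34241,+0.82253,-0.45410)
r₃ = r₁×r₂ = (-0.15603,+0.52638,+0.83581); SVD([r₁ r₂ r₃]) → R = UVᵀ:
  R  [+0.92650 +0.34241 -0.15603]
  R  [-0.21533 +0.82253 +0.52638]
  R  [+0.30858 -0.45410 +0.83581]
t = (-0.18322, -0.00146, +1.05331) m
tr R = 2.584838; θ = arccos((tr R − 1)/2) = 0.656032 rad = 37.588°
axis k = ((R−Rᵀ)₃₂, (R−Rᵀ)₁₃, (R−Rᵀ)₂₁) / (2 sinθ) = (-0.803704, -0.380847, -0.457181)
rvec = θ·k = (-0.527255, -0.249848, -0.299925)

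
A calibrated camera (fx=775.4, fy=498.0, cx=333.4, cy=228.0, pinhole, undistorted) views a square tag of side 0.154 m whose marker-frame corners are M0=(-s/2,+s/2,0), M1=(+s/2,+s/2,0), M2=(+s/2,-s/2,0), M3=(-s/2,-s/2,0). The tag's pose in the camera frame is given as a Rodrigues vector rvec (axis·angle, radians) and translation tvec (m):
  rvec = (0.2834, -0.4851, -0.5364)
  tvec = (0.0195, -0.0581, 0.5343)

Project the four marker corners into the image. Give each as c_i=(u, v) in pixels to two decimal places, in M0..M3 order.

c0=(324.54, 272.40) c1=(477.03, 196.96) c2=(399.00, 74.90) c3=(218.63, 145.17)

Intrinsics K: fx=775.4, fy=498.0, cx=333.4, cy=228.0
Marker side s = 0.154 m; corners in marker frame (Z=0):
  M0 = (-0.0770, +0.0770, 0)
  M1 = (+0.0770, +0.0770, 0)
  M2 = (+0.0770, -0.0770, 0)
  M3 = (-0.0770, -0.0770, 0)
rvec = (0.2834, -0.4851, -0.5364), |rvec| = θ = 0.77676 rad = 44.505°
Rodrigues: sinθ=0.70098, 1−cosθ=0.28681; R = I + sinθ·[k]× + (1−cosθ)·[k]×²:
    [+0.75136 +0.41871 -0.51003]
    [-0.54941 +0.82505 -0.13206]
    [+0.36551 +0.37944 +0.84996]
t = (0.0195, -0.0581, 0.5343) m
M0: Pc = R·M0+t = (-0.00611, +0.04773, +0.53537); u = 775.4·(-0.00611)/0.53537 + 333.4 = 324.5446, v = 498.0·(+0.04773)/0.53537 + 228.0 = 272.4015
M1: Pc = R·M1+t = (+0.10960, -0.03688, +0.59166); u = 775.4·(+0.10960)/0.59166 + 333.4 = 477.0307, v = 498.0·(-0.03688)/0.59166 + 228.0 = 196.9613
M2: Pc = R·M2+t = (+0.04511, -0.16393, +0.53323); u = 775.4·(+0.04511)/0.53323 + 333.4 = 399.0035, v = 498.0·(-0.16393)/0.53323 + 228.0 = 74.8964
M3: Pc = R·M3+t = (-0.07060, -0.07932, +0.47694); u = 775.4·(-0.07060)/0.47694 + 333.4 = 218.6263, v = 498.0·(-0.07932)/0.47694 + 228.0 = 145.1734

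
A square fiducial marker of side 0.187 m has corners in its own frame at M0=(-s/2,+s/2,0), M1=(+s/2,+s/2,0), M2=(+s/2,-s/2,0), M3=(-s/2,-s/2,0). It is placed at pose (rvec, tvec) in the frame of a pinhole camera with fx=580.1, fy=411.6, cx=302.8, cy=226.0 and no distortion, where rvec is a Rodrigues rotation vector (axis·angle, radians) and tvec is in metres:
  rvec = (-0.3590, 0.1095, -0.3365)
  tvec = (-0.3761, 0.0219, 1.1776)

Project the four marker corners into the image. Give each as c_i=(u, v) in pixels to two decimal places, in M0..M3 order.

Intrinsics K: fx=580.1, fy=411.6, cx=302.8, cy=226.0
Marker side s = 0.187 m; corners in marker frame (Z=0):
  M0 = (-0.0935, +0.0935, 0)
  M1 = (+0.0935, +0.0935, 0)
  M2 = (+0.0935, -0.0935, 0)
  M3 = (-0.0935, -0.0935, 0)
rvec = (-0.3590, 0.1095, -0.3365), |rvec| = θ = 0.50409 rad = 28.882°
Rodrigues: sinθ=0.48301, 1−cosθ=0.12438; R = I + sinθ·[k]× + (1−cosθ)·[k]×²:
    [+0.93870 +0.30319 +0.16405]
    [-0.34167 +0.88149 +0.32595]
    [-0.04579 -0.36202 +0.93104]
t = (-0.3761, 0.0219, 1.1776) m
M0: Pc = R·M0+t = (-0.43552, +0.13627, +1.14803); u = 580.1·(-0.43552)/1.14803 + 302.8 = 82.7315, v = 411.6·(+0.13627)/1.14803 + 226.0 = 274.8547
M1: Pc = R·M1+t = (-0.25998, +0.07237, +1.13947); u = 580.1·(-0.25998)/1.13947 + 302.8 = 170.4434, v = 411.6·(+0.07237)/1.13947 + 226.0 = 252.1425
M2: Pc = R·M2+t = (-0.31668, -0.09247, +1.20717); u = 580.1·(-0.31668)/1.20717 + 302.8 = 150.6210, v = 411.6·(-0.09247)/1.20717 + 226.0 = 194.4728
M3: Pc = R·M3+t = (-0.49222, -0.02857, +1.21573); u = 580.1·(-0.49222)/1.21573 + 302.8 = 67.9330, v = 411.6·(-0.02857)/1.21573 + 226.0 = 216.3264

c0=(82.73, 274.85) c1=(170.44, 252.14) c2=(150.62, 194.47) c3=(67.93, 216.33)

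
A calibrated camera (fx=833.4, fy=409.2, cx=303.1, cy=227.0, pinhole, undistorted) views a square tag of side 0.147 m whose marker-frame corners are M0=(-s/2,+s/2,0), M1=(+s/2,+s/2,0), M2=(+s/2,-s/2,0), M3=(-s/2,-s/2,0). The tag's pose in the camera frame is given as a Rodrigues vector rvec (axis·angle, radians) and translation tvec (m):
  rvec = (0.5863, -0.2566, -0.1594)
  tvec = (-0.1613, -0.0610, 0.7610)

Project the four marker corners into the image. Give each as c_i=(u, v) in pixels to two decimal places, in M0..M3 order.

c0=(64.15, 235.12) c1=(215.87, 218.58) c2=(193.39, 150.24) c3=(22.92, 165.96)

Intrinsics K: fx=833.4, fy=409.2, cx=303.1, cy=227.0
Marker side s = 0.147 m; corners in marker frame (Z=0):
  M0 = (-0.0735, +0.0735, 0)
  M1 = (+0.0735, +0.0735, 0)
  M2 = (+0.0735, -0.0735, 0)
  M3 = (-0.0735, -0.0735, 0)
rvec = (0.5863, -0.2566, -0.1594), |rvec| = θ = 0.65955 rad = 37.789°
Rodrigues: sinθ=0.61276, 1−cosθ=0.20973; R = I + sinθ·[k]× + (1−cosθ)·[k]×²:
    [+0.95600 +0.07556 -0.28346]
    [-0.22063 +0.82202 -0.52499]
    [+0.19334 +0.56443 +0.80252]
t = (-0.1613, -0.0610, 0.7610) m
M0: Pc = R·M0+t = (-0.22601, +0.01563, +0.78828); u = 833.4·(-0.22601)/0.78828 + 303.1 = 64.1491, v = 409.2·(+0.01563)/0.78828 + 227.0 = 235.1159
M1: Pc = R·M1+t = (-0.08548, -0.01680, +0.81670); u = 833.4·(-0.08548)/0.81670 + 303.1 = 215.8714, v = 409.2·(-0.01680)/0.81670 + 227.0 = 218.5835
M2: Pc = R·M2+t = (-0.09659, -0.13763, +0.73372); u = 833.4·(-0.09659)/0.73372 + 303.1 = 193.3916, v = 409.2·(-0.13763)/0.73372 + 227.0 = 150.2410
M3: Pc = R·M3+t = (-0.23712, -0.10520, +0.70530); u = 833.4·(-0.23712)/0.70530 + 303.1 = 22.9150, v = 409.2·(-0.10520)/0.70530 + 227.0 = 165.9643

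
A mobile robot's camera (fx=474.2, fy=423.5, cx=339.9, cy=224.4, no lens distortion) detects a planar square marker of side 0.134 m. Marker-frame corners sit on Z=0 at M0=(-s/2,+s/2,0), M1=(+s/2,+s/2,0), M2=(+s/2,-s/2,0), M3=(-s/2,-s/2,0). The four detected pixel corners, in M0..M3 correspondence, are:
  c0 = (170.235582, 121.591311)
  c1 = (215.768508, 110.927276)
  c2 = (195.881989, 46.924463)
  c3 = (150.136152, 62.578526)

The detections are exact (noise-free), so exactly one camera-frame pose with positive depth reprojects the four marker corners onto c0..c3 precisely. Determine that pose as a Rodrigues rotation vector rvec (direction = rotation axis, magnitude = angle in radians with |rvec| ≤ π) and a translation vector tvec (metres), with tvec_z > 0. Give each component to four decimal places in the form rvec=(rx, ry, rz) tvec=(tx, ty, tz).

Intrinsics K: fx=474.2, fy=423.5, cx=339.9, cy=224.4
Marker side s = 0.134 m; corners in marker frame (Z=0):
  M0 = (-0.0670, +0.0670, 0)
  M1 = (+0.0670, +0.0670, 0)
  M2 = (+0.0670, -0.0670, 0)
  M3 = (-0.0670, -0.0670, 0)
Detected image corners:
  c0 = (170.235582, 121.591311) px
  c1 = (215.768508, 110.927276) px
  c2 = (195.881989, 46.924463) px
  c3 = (150.136152, 62.578526) px
Planar DLT: solve 8×8 A·h = b for H (H[2,2]=1):
  H  [+240.52015 +199.43322 +182.35336]
  H  [-144.60941 +481.78753 +86.31166]
  H  [-0.54675 +0.27432 +1.00000]
B = K⁻¹H; ‖b₁‖=1.053572, ‖b₂‖=1.053572; λ = 2/(‖b₁‖+‖b₂‖) = 0.949152, sign → tz>0 ⇒ λ=+0.949152
r₁ = λ·B[:,0] = (+0.85339,-0.04913,-0.51895); r₂ = λ·B[:,1] = (+0.21255,+0.94182,+0.26038)
r₃ = r₁×r₂ = (+0.47596,-0.33250,+0.81419); SVD([r₁ r₂ r₃]) → R = UVᵀ:
  R  [+0.85339 +0.21255 +0.47596]
  R  [-0.04913 +0.94182 -0.33250]
  R  [-0.51895 +0.26038 +0.81419]
t = (-0.31534, -0.30948, +0.94915) m
tr R = 2.609403; θ = arccos((tr R − 1)/2) = 0.635624 rad = 36.419°
axis k = ((R−Rᵀ)₃₂, (R−Rᵀ)₁₃, (R−Rᵀ)₂₁) / (2 sinθ) = (+0.499326, +0.837917, -0.220384)
rvec = θ·k = (+0.317383, +0.532600, -0.140082)

rvec=(0.3174, 0.5326, -0.1401) tvec=(-0.3153, -0.3095, 0.9492)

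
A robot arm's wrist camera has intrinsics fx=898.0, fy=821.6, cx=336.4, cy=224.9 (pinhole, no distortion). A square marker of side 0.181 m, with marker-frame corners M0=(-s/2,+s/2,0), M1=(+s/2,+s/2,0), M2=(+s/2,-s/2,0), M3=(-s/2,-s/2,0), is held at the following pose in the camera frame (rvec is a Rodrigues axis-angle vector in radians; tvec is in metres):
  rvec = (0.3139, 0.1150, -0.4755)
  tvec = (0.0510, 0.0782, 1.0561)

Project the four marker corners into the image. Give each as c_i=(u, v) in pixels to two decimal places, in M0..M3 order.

c0=(347.26, 369.82) c1=(482.57, 313.97) c2=(414.88, 194.89) c3=(275.39, 257.07)

Intrinsics K: fx=898.0, fy=821.6, cx=336.4, cy=224.9
Marker side s = 0.181 m; corners in marker frame (Z=0):
  M0 = (-0.0905, +0.0905, 0)
  M1 = (+0.0905, +0.0905, 0)
  M2 = (+0.0905, -0.0905, 0)
  M3 = (-0.0905, -0.0905, 0)
rvec = (0.3139, 0.1150, -0.4755), |rvec| = θ = 0.58126 rad = 33.304°
Rodrigues: sinθ=0.54907, 1−cosθ=0.16423; R = I + sinθ·[k]× + (1−cosθ)·[k]×²:
    [+0.88367 +0.46672 +0.03608]
    [-0.43163 +0.84220 -0.32310]
    [-0.18118 +0.26994 +0.94568]
t = (0.0510, 0.0782, 1.0561) m
M0: Pc = R·M0+t = (+0.01327, +0.19348, +1.09693); u = 898.0·(+0.01327)/1.09693 + 336.4 = 347.2603, v = 821.6·(+0.19348)/1.09693 + 224.9 = 369.8180
M1: Pc = R·M1+t = (+0.17321, +0.11536, +1.06413); u = 898.0·(+0.17321)/1.06413 + 336.4 = 482.5686, v = 821.6·(+0.11536)/1.06413 + 224.9 = 313.9654
M2: Pc = R·M2+t = (+0.08873, -0.03708, +1.01527); u = 898.0·(+0.08873)/1.01527 + 336.4 = 414.8843, v = 821.6·(-0.03708)/1.01527 + 224.9 = 194.8922
M3: Pc = R·M3+t = (-0.07121, +0.04104, +1.04807); u = 898.0·(-0.07121)/1.04807 + 336.4 = 275.3860, v = 821.6·(+0.04104)/1.04807 + 224.9 = 257.0743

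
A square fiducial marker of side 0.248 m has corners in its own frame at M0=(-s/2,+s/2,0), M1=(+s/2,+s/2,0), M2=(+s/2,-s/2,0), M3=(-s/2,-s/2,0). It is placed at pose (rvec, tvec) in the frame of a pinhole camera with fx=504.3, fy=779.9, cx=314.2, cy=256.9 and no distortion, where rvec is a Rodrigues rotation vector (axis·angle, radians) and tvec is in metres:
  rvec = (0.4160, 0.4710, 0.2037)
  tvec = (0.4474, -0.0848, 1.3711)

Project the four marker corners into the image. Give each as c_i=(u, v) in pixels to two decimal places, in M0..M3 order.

c0=(426.22, 252.24) c1=(513.60, 291.80) c2=(539.82, 158.02) c3=(443.68, 124.99)

Intrinsics K: fx=504.3, fy=779.9, cx=314.2, cy=256.9
Marker side s = 0.248 m; corners in marker frame (Z=0):
  M0 = (-0.1240, +0.1240, 0)
  M1 = (+0.1240, +0.1240, 0)
  M2 = (+0.1240, -0.1240, 0)
  M3 = (-0.1240, -0.1240, 0)
rvec = (0.4160, 0.4710, 0.2037), |rvec| = θ = 0.66060 rad = 37.850°
Rodrigues: sinθ=0.61359, 1−cosθ=0.21038; R = I + sinθ·[k]× + (1−cosθ)·[k]×²:
    [+0.87305 -0.09475 +0.47833]
    [+0.28366 +0.89657 -0.34014]
    [-0.39663 +0.43265 +0.80963]
t = (0.4474, -0.0848, 1.3711) m
M0: Pc = R·M0+t = (+0.32739, -0.00880, +1.47393); u = 504.3·(+0.32739)/1.47393 + 314.2 = 426.2163, v = 779.9·(-0.00880)/1.47393 + 256.9 = 252.2440
M1: Pc = R·M1+t = (+0.54391, +0.06155, +1.37557); u = 504.3·(+0.54391)/1.37557 + 314.2 = 513.6042, v = 779.9·(+0.06155)/1.37557 + 256.9 = 291.7960
M2: Pc = R·M2+t = (+0.56741, -0.16080, +1.26827); u = 504.3·(+0.56741)/1.26827 + 314.2 = 539.8173, v = 779.9·(-0.16080)/1.26827 + 256.9 = 158.0184
M3: Pc = R·M3+t = (+0.35089, -0.23115, +1.36663); u = 504.3·(+0.35089)/1.36663 + 314.2 = 443.6816, v = 779.9·(-0.23115)/1.36663 + 256.9 = 124.9899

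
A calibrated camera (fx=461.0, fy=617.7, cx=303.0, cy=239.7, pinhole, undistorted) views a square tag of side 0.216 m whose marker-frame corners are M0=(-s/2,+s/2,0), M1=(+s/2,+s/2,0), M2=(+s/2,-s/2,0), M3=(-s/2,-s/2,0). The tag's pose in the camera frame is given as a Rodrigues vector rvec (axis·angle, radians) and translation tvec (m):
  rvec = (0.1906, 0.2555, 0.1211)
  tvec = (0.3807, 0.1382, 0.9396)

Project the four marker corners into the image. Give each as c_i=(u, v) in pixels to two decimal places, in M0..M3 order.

Intrinsics K: fx=461.0, fy=617.7, cx=303.0, cy=239.7
Marker side s = 0.216 m; corners in marker frame (Z=0):
  M0 = (-0.1080, +0.1080, 0)
  M1 = (+0.1080, +0.1080, 0)
  M2 = (+0.1080, -0.1080, 0)
  M3 = (-0.1080, -0.1080, 0)
rvec = (0.1906, 0.2555, 0.1211), |rvec| = θ = 0.34099 rad = 19.537°
Rodrigues: sinθ=0.33442, 1−cosθ=0.05758; R = I + sinθ·[k]× + (1−cosθ)·[k]×²:
    [+0.96041 -0.09465 +0.26201]
    [+0.14288 +0.97475 -0.17161]
    [-0.23915 +0.20225 +0.94969]
t = (0.3807, 0.1382, 0.9396) m
M0: Pc = R·M0+t = (+0.26675, +0.22804, +0.98727); u = 461.0·(+0.26675)/0.98727 + 303.0 = 427.5586, v = 617.7·(+0.22804)/0.98727 + 239.7 = 382.3776
M1: Pc = R·M1+t = (+0.47420, +0.25890, +0.93561); u = 461.0·(+0.47420)/0.93561 + 303.0 = 536.6508, v = 617.7·(+0.25890)/0.93561 + 239.7 = 410.6304
M2: Pc = R·M2+t = (+0.49465, +0.04836, +0.89193); u = 461.0·(+0.49465)/0.89193 + 303.0 = 558.6619, v = 617.7·(+0.04836)/0.89193 + 239.7 = 273.1902
M3: Pc = R·M3+t = (+0.28720, +0.01750, +0.94359); u = 461.0·(+0.28720)/0.94359 + 303.0 = 443.3140, v = 617.7·(+0.01750)/0.94359 + 239.7 = 251.1534

c0=(427.56, 382.38) c1=(536.65, 410.63) c2=(558.66, 273.19) c3=(443.31, 251.15)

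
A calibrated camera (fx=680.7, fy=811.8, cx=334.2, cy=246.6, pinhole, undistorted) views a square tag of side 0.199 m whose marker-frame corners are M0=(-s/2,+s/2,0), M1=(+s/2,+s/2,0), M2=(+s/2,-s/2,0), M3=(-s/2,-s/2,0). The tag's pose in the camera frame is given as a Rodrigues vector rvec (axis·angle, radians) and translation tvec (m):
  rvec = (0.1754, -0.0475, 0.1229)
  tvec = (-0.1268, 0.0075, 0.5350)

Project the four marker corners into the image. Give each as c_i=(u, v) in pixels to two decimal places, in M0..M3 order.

c0=(37.65, 384.82) c1=(284.53, 416.08) c2=(313.90, 125.68) c3=(51.28, 85.82)

Intrinsics K: fx=680.7, fy=811.8, cx=334.2, cy=246.6
Marker side s = 0.199 m; corners in marker frame (Z=0):
  M0 = (-0.0995, +0.0995, 0)
  M1 = (+0.0995, +0.0995, 0)
  M2 = (+0.0995, -0.0995, 0)
  M3 = (-0.0995, -0.0995, 0)
rvec = (0.1754, -0.0475, 0.1229), |rvec| = θ = 0.21938 rad = 12.569°
Rodrigues: sinθ=0.21762, 1−cosθ=0.02397; R = I + sinθ·[k]× + (1−cosθ)·[k]×²:
    [+0.99135 -0.12607 -0.03638]
    [+0.11777 +0.97716 -0.17690]
    [+0.05786 +0.17109 +0.98356]
t = (-0.1268, 0.0075, 0.5350) m
M0: Pc = R·M0+t = (-0.23798, +0.09301, +0.54627); u = 680.7·(-0.23798)/0.54627 + 334.2 = 37.6503, v = 811.8·(+0.09301)/0.54627 + 246.6 = 384.8198
M1: Pc = R·M1+t = (-0.04070, +0.11644, +0.55778); u = 680.7·(-0.04070)/0.55778 + 334.2 = 284.5262, v = 811.8·(+0.11644)/0.55778 + 246.6 = 416.0755
M2: Pc = R·M2+t = (-0.01562, -0.07801, +0.52373); u = 680.7·(-0.01562)/0.52373 + 334.2 = 313.9029, v = 811.8·(-0.07801)/0.52373 + 246.6 = 125.6836
M3: Pc = R·M3+t = (-0.21290, -0.10144, +0.51222); u = 680.7·(-0.21290)/0.51222 + 334.2 = 51.2777, v = 811.8·(-0.10144)/0.51222 + 246.6 = 85.8233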